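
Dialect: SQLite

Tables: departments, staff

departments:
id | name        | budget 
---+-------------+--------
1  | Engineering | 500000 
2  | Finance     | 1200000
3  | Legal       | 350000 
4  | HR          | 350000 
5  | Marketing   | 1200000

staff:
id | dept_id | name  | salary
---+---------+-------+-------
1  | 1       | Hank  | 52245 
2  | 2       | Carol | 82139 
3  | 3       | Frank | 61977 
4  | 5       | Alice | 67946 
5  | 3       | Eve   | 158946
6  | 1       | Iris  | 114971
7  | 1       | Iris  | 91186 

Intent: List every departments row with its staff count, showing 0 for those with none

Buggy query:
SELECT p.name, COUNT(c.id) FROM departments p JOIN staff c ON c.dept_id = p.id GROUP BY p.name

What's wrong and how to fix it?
Bug: An inner join excludes parents with zero children

Fix: Use LEFT JOIN so parents without children still appear (COUNT(c.id) gives 0)

Corrected query:
SELECT p.name, COUNT(c.id) FROM departments p LEFT JOIN staff c ON c.dept_id = p.id GROUP BY p.name

Result:
name        | COUNT(c.id)
------------+------------
Engineering | 3          
Finance     | 1          
HR          | 0          
Legal       | 2          
Marketing   | 1          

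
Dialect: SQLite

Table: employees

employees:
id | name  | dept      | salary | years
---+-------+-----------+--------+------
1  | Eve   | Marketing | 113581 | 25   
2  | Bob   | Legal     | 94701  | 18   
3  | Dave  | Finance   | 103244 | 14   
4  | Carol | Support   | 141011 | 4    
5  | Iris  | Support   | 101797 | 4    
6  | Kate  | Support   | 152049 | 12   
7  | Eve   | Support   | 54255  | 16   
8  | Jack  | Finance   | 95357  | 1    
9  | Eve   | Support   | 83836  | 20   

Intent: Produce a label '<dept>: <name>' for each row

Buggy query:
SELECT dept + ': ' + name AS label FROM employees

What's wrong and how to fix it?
Bug: '+' is numeric addition; on text columns SQLite converts them to 0 instead of concatenating

Fix: Replace + with || to concatenate text

Corrected query:
SELECT dept || ': ' || name AS label FROM employees

Result:
label         
--------------
Marketing: Eve
Legal: Bob    
Finance: Dave 
Support: Carol
Support: Iris 
Support: Kate 
Support: Eve  
Finance: Jack 
Support: Eve  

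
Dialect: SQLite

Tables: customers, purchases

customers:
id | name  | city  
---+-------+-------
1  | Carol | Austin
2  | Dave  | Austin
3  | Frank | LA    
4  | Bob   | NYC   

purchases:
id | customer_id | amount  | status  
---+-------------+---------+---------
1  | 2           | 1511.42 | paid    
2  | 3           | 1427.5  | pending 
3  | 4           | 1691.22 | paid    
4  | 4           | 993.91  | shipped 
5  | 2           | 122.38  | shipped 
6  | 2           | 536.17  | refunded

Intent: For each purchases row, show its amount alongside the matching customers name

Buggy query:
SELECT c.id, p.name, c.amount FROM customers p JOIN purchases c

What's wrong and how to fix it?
Bug: JOIN with no ON clause produces a cartesian product; every purchases row pairs with every customers row

Fix: Specify the join condition linking the foreign key to the parent id

Corrected query:
SELECT c.id, p.name, c.amount FROM customers p JOIN purchases c ON c.customer_id = p.id

Result:
id | name  | amount 
---+-------+--------
1  | Dave  | 1511.42
2  | Frank | 1427.5 
3  | Bob   | 1691.22
4  | Bob   | 993.91 
5  | Dave  | 122.38 
6  | Dave  | 536.17 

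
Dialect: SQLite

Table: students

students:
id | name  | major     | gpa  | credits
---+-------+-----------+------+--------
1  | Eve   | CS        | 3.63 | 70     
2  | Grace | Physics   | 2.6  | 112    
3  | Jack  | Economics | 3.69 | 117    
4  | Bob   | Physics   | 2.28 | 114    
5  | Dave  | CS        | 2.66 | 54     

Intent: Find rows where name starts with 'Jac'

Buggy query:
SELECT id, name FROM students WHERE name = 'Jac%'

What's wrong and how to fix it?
Bug: '=' compares the literal string including the % character; pattern matching needs LIKE

Fix: Replace '=' with LIKE so 'Jac%' is treated as a pattern

Corrected query:
SELECT id, name FROM students WHERE name LIKE 'Jac%'

Result:
id | name
---+-----
3  | Jack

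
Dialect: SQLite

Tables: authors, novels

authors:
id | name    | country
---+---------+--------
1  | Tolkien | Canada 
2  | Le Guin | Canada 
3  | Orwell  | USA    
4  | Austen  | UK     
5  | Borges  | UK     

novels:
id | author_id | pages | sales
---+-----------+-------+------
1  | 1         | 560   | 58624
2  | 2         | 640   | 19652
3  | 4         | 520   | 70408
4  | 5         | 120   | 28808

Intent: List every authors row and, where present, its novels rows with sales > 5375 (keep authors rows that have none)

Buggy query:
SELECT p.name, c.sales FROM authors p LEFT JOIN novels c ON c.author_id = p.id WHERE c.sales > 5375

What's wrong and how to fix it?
Bug: A WHERE condition on the right-hand table after LEFT JOIN drops unmatched parents

Fix: Put 'c.sales > 5375' in the JOIN's ON clause instead of WHERE

Corrected query:
SELECT p.name, c.sales FROM authors p LEFT JOIN novels c ON c.author_id = p.id AND c.sales > 5375

Result:
name    | sales
--------+------
Tolkien | 58624
Le Guin | 19652
Orwell  | NULL 
Austen  | 70408
Borges  | 28808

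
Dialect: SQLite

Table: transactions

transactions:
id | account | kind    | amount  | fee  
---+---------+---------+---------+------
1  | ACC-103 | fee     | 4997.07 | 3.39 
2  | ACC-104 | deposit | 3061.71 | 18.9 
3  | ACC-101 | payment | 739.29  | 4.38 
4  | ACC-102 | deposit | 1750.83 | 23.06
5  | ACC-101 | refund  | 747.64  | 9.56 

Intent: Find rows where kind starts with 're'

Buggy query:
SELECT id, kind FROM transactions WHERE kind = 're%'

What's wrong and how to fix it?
Bug: Wildcards only work with LIKE; '=' treats '%' as a literal character

Fix: Use LIKE for wildcard pattern matching

Corrected query:
SELECT id, kind FROM transactions WHERE kind LIKE 're%'

Result:
id | kind  
---+-------
5  | refund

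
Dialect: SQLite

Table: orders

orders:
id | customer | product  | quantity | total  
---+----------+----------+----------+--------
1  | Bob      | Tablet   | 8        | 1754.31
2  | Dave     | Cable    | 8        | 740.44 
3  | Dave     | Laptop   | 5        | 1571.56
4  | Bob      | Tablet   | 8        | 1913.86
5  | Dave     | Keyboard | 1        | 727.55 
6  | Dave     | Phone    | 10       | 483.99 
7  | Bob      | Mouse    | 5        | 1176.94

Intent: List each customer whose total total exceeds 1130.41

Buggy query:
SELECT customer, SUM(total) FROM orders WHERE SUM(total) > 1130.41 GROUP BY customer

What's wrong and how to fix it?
Bug: SUM(total) is an aggregate, but WHERE filters rows before aggregation

Fix: Use HAVING (which filters groups after aggregation) instead of WHERE

Corrected query:
SELECT customer, SUM(total) FROM orders GROUP BY customer HAVING SUM(total) > 1130.41

Result:
customer | SUM(total)
---------+-----------
Bob      | 4845.11   
Dave     | 3523.54   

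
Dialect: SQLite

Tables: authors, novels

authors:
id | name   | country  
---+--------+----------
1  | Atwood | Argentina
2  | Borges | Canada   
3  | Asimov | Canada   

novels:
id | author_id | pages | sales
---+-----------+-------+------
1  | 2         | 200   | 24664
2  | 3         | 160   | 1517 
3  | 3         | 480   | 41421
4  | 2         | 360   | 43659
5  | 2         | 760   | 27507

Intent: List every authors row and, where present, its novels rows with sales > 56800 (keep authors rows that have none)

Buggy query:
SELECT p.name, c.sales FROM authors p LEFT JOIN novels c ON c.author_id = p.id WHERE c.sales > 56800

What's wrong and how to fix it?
Bug: A WHERE condition on the right-hand table after LEFT JOIN drops unmatched parents

Fix: Move the right-table condition into the ON clause so unmatched parents are kept

Corrected query:
SELECT p.name, c.sales FROM authors p LEFT JOIN novels c ON c.author_id = p.id AND c.sales > 56800

Result:
name   | sales
-------+------
Atwood | NULL 
Borges | NULL 
Asimov | NULL 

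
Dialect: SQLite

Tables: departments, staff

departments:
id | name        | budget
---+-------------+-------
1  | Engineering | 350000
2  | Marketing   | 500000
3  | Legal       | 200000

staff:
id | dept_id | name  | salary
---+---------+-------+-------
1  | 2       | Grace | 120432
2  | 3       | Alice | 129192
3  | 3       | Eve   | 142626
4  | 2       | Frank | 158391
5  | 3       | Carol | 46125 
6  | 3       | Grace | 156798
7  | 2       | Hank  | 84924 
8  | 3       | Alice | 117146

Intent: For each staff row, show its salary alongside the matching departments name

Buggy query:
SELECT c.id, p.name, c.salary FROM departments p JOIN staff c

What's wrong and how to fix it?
Bug: JOIN with no ON clause produces a cartesian product; every staff row pairs with every departments row

Fix: Specify the join condition linking the foreign key to the parent id

Corrected query:
SELECT c.id, p.name, c.salary FROM departments p JOIN staff c ON c.dept_id = p.id

Result:
id | name      | salary
---+-----------+-------
1  | Marketing | 120432
2  | Legal     | 129192
3  | Legal     | 142626
4  | Marketing | 158391
5  | Legal     | 46125 
6  | Legal     | 156798
7  | Marketing | 84924 
8  | Legal     | 117146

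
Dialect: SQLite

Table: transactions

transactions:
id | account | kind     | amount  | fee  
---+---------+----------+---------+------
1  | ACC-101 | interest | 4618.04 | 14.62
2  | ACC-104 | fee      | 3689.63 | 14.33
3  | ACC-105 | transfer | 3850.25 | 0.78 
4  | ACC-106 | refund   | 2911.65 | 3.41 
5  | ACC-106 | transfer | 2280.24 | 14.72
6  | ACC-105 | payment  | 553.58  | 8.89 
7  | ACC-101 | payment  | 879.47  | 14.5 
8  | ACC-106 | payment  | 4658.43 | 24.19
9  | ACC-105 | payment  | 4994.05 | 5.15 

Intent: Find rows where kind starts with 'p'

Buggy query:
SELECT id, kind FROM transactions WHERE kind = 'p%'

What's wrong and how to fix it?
Bug: '=' compares the literal string including the % character; pattern matching needs LIKE

Fix: Use LIKE for wildcard pattern matching

Corrected query:
SELECT id, kind FROM transactions WHERE kind LIKE 'p%'

Result:
id | kind   
---+--------
6  | payment
7  | payment
8  | payment
9  | payment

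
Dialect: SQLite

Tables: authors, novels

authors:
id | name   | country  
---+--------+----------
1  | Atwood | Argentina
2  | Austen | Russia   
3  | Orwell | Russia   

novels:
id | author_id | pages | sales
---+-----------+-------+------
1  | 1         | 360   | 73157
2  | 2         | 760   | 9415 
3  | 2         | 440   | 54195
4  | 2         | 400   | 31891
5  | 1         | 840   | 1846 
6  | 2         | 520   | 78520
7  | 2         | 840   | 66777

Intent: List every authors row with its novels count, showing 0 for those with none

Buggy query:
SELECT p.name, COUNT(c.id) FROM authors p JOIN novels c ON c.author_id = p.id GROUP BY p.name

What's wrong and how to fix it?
Bug: An inner join excludes parents with zero children

Fix: Use LEFT JOIN so parents without children still appear (COUNT(c.id) gives 0)

Corrected query:
SELECT p.name, COUNT(c.id) FROM authors p LEFT JOIN novels c ON c.author_id = p.id GROUP BY p.name

Result:
name   | COUNT(c.id)
-------+------------
Atwood | 2          
Austen | 5          
Orwell | 0          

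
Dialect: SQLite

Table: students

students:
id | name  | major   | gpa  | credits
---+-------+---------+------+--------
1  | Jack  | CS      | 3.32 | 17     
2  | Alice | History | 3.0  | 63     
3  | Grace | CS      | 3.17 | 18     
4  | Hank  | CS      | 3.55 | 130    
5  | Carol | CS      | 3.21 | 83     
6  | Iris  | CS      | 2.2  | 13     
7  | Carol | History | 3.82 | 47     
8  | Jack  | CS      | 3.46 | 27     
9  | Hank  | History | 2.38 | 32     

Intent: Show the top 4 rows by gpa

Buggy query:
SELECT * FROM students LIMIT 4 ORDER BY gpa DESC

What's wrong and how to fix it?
Bug: LIMIT must come after ORDER BY

Fix: Swap the clauses: ORDER BY first, then LIMIT

Corrected query:
SELECT * FROM students ORDER BY gpa DESC LIMIT 4

Result:
id | name  | major   | gpa  | credits
---+-------+---------+------+--------
7  | Carol | History | 3.82 | 47     
4  | Hank  | CS      | 3.55 | 130    
8  | Jack  | CS      | 3.46 | 27     
1  | Jack  | CS      | 3.32 | 17     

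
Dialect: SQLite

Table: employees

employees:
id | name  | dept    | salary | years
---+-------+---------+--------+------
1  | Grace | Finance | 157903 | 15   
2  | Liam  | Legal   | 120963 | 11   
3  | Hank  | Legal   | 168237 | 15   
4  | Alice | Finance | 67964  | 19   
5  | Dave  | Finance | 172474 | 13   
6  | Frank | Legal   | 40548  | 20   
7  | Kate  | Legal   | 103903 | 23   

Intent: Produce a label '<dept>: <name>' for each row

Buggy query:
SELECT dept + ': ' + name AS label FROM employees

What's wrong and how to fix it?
Bug: '+' is numeric addition; on text columns SQLite converts them to 0 instead of concatenating

Fix: Replace + with || to concatenate text

Corrected query:
SELECT dept || ': ' || name AS label FROM employees

Result:
label         
--------------
Finance: Grace
Legal: Liam   
Legal: Hank   
Finance: Alice
Finance: Dave 
Legal: Frank  
Legal: Kate   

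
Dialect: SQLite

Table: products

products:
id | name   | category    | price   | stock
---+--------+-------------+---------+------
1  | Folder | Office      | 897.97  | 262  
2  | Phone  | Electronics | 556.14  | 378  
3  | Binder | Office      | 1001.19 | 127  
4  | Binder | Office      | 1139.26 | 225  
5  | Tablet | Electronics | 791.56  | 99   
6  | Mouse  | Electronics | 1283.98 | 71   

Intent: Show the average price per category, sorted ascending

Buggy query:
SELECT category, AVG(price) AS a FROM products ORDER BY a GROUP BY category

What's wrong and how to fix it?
Bug: GROUP BY must precede ORDER BY

Fix: Move ORDER BY to the end, after GROUP BY

Corrected query:
SELECT category, AVG(price) AS a FROM products GROUP BY category ORDER BY a

Result:
category    | a          
------------+------------
Electronics | 877.226667 
Office      | 1012.806667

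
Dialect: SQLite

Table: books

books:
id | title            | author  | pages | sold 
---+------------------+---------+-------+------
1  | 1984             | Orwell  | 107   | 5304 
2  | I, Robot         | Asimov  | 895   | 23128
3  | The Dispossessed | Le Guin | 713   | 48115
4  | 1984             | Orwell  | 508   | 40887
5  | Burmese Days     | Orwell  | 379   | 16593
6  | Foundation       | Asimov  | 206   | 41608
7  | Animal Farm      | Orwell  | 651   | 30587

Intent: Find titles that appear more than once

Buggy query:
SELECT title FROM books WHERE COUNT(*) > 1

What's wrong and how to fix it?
Bug: COUNT(*) is an aggregate and cannot be used in WHERE

Fix: GROUP BY title, then filter groups with HAVING COUNT(*) > 1

Corrected query:
SELECT title FROM books GROUP BY title HAVING COUNT(*) > 1

Result:
title
-----
1984 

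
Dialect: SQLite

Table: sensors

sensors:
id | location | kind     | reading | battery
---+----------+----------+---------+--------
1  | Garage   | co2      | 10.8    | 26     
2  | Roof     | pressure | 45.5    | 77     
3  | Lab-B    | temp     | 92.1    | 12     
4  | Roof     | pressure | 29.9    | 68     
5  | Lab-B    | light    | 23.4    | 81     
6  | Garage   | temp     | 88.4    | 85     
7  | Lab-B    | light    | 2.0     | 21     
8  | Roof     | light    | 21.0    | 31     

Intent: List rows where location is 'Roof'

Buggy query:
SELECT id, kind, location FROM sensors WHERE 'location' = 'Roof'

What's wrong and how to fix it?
Bug: Single quotes denote string literals in SQL; the column name is being compared as a constant string

Fix: Reference the column as location without single quotes

Corrected query:
SELECT id, kind, location FROM sensors WHERE location = 'Roof'

Result:
id | kind     | location
---+----------+---------
2  | pressure | Roof    
4  | pressure | Roof    
8  | light    | Roof    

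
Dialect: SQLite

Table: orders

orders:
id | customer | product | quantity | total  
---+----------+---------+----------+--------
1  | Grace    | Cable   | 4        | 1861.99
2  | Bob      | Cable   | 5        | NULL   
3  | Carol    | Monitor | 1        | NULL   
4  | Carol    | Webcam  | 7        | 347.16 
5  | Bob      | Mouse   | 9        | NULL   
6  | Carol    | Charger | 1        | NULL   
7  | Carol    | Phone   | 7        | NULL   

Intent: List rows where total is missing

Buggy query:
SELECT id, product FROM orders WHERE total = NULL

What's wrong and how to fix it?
Bug: Comparing to NULL with '=' never matches; NULL = NULL is unknown, not true

Fix: Replace '= NULL' with 'IS NULL'

Corrected query:
SELECT id, product FROM orders WHERE total IS NULL

Result:
id | product
---+--------
2  | Cable  
3  | Monitor
5  | Mouse  
6  | Charger
7  | Phone  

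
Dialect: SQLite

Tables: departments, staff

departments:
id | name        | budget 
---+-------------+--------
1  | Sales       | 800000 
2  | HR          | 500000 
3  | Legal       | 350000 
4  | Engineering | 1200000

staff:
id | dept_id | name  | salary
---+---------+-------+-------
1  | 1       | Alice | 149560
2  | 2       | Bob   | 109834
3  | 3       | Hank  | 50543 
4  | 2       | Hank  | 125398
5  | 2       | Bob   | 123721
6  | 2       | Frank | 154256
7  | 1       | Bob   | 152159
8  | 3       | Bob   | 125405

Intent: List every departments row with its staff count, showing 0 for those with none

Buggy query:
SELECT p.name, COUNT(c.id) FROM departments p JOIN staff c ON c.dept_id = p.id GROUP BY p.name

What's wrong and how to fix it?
Bug: An inner join excludes parents with zero children

Fix: Switch to LEFT JOIN to retain unmatched parent rows

Corrected query:
SELECT p.name, COUNT(c.id) FROM departments p LEFT JOIN staff c ON c.dept_id = p.id GROUP BY p.name

Result:
name        | COUNT(c.id)
------------+------------
Engineering | 0          
HR          | 4          
Legal       | 2          
Sales       | 2          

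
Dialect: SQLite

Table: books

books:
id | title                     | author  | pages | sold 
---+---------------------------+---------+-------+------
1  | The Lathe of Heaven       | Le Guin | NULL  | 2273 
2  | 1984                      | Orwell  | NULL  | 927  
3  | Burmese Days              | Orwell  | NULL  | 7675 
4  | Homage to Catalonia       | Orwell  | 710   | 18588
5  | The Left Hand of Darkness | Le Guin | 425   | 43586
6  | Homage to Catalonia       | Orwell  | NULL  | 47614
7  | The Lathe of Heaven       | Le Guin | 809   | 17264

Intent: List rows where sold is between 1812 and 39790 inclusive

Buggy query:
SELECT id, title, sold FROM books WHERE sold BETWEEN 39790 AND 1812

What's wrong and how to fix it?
Bug: The bounds are reversed; BETWEEN a AND b requires a <= b to match anything

Fix: Swap the bounds so the smaller value comes first

Corrected query:
SELECT id, title, sold FROM books WHERE sold BETWEEN 1812 AND 39790

Result:
id | title               | sold 
---+---------------------+------
1  | The Lathe of Heaven | 2273 
3  | Burmese Days        | 7675 
4  | Homage to Catalonia | 18588
7  | The Lathe of Heaven | 17264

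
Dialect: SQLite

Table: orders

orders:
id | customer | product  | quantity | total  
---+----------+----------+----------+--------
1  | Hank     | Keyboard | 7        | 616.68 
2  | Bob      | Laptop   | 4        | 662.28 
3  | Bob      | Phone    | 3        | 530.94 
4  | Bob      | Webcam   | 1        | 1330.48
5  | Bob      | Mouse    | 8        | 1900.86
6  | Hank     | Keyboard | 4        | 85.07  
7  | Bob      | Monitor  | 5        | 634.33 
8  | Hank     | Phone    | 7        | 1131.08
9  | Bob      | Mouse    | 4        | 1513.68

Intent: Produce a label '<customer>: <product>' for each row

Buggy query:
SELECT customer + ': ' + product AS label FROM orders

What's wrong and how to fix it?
Bug: SQLite uses || for string concatenation; + coerces text to numbers (yielding 0)

Fix: Use the || operator for string concatenation

Corrected query:
SELECT customer || ': ' || product AS label FROM orders

Result:
label         
--------------
Hank: Keyboard
Bob: Laptop   
Bob: Phone    
Bob: Webcam   
Bob: Mouse    
Hank: Keyboard
Bob: Monitor  
Hank: Phone   
Bob: Mouse    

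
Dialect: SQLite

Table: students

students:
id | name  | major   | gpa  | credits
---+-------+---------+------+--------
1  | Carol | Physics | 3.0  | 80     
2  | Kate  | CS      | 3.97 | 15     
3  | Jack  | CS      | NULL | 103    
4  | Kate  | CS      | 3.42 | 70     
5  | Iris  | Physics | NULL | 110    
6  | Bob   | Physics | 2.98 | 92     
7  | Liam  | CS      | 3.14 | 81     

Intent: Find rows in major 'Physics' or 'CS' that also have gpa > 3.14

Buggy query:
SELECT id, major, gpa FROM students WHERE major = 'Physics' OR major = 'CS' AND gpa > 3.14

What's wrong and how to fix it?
Bug: Without parentheses, AND is evaluated before OR, so the gpa filter only applies to the 'CS' branch

Fix: Group the OR with parentheses (or use IN), then AND the threshold

Corrected query:
SELECT id, major, gpa FROM students WHERE (major = 'Physics' OR major = 'CS') AND gpa > 3.14

Result:
id | major | gpa 
---+-------+-----
2  | CS    | 3.97
4  | CS    | 3.42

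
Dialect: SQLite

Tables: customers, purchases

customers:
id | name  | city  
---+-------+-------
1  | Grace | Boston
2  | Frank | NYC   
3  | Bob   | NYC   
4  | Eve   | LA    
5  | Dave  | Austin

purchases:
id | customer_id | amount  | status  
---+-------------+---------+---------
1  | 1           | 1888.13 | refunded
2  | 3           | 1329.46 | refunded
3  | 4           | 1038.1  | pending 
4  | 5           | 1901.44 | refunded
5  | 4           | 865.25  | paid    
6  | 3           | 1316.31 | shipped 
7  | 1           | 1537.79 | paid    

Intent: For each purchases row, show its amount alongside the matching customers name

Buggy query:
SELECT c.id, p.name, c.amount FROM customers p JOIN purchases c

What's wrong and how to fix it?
Bug: JOIN with no ON clause produces a cartesian product; every purchases row pairs with every customers row

Fix: Specify the join condition linking the foreign key to the parent id

Corrected query:
SELECT c.id, p.name, c.amount FROM customers p JOIN purchases c ON c.customer_id = p.id

Result:
id | name  | amount 
---+-------+--------
1  | Grace | 1888.13
2  | Bob   | 1329.46
3  | Eve   | 1038.1 
4  | Dave  | 1901.44
5  | Eve   | 865.25 
6  | Bob   | 1316.31
7  | Grace | 1537.79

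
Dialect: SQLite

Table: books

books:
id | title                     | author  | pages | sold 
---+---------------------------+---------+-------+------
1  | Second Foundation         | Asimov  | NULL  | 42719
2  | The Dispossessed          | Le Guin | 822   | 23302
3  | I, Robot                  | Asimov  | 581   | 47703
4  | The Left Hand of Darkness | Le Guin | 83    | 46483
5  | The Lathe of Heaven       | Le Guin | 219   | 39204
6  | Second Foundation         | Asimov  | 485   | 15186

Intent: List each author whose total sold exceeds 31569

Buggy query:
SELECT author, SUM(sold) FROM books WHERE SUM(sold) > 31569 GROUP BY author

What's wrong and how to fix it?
Bug: WHERE runs before GROUP BY, so aggregates aren't available there

Fix: Move the aggregate condition to a HAVING clause

Corrected query:
SELECT author, SUM(sold) FROM books GROUP BY author HAVING SUM(sold) > 31569

Result:
author  | SUM(sold)
--------+----------
Asimov  | 105608   
Le Guin | 108989   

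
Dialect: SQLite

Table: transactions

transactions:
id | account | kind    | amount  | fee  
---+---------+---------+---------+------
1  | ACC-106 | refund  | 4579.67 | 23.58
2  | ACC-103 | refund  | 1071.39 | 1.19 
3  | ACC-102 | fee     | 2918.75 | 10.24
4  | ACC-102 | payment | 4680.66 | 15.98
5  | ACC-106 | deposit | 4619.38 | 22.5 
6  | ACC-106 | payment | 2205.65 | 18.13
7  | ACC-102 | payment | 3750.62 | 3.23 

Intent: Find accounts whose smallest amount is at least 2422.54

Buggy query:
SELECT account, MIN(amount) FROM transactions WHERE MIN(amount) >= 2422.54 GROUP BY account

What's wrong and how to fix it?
Bug: Aggregates like MIN are computed per group after WHERE runs

Fix: Use HAVING for the per-group MIN condition

Corrected query:
SELECT account, MIN(amount) FROM transactions GROUP BY account HAVING MIN(amount) >= 2422.54

Result:
account | MIN(amount)
--------+------------
ACC-102 | 2918.75    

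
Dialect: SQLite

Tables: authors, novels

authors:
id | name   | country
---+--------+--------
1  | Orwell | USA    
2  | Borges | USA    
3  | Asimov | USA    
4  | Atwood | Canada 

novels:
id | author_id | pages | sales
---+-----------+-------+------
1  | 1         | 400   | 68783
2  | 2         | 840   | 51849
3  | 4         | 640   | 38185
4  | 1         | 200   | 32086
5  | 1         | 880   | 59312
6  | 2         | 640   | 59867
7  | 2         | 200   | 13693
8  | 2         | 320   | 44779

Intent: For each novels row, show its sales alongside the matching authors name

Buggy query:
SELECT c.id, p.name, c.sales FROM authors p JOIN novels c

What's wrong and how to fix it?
Bug: Missing join condition: each novels row is matched to all authors rows instead of just its own

Fix: Specify the join condition linking the foreign key to the parent id

Corrected query:
SELECT c.id, p.name, c.sales FROM authors p JOIN novels c ON c.author_id = p.id

Result:
id | name   | sales
---+--------+------
1  | Orwell | 68783
2  | Borges | 51849
3  | Atwood | 38185
4  | Orwell | 32086
5  | Orwell | 59312
6  | Borges | 59867
7  | Borges | 13693
8  | Borges | 44779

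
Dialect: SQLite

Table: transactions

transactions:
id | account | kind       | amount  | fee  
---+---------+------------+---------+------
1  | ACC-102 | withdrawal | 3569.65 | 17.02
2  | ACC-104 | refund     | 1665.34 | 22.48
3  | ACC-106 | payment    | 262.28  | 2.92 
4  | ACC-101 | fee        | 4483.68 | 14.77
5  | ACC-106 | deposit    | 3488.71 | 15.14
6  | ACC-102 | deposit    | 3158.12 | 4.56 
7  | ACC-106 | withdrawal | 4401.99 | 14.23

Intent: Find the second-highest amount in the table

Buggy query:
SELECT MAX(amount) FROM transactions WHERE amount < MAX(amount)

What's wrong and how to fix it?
Bug: MAX(amount) on the right of the comparison is an aggregate-in-WHERE error

Fix: Put the inner MAX in a scalar subquery

Corrected query:
SELECT MAX(amount) FROM transactions WHERE amount < (SELECT MAX(amount) FROM transactions)

Result:
MAX(amount)
-----------
4401.99    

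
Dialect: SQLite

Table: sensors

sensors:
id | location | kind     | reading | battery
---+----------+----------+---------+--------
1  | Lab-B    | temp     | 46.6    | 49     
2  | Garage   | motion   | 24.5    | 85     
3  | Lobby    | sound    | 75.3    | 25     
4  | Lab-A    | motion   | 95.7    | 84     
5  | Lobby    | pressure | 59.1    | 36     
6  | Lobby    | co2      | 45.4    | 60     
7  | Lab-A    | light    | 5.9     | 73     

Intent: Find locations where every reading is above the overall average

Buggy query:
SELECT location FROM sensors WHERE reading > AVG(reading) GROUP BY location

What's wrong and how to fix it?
Bug: WHERE evaluates per row before aggregation, so AVG() is unavailable

Fix: Use a subquery for AVG and a HAVING MIN(...) filter so the condition holds for every row in the group

Corrected query:
SELECT location FROM sensors GROUP BY location HAVING MIN(reading) > (SELECT AVG(reading) FROM sensors)

Result:
(no rows)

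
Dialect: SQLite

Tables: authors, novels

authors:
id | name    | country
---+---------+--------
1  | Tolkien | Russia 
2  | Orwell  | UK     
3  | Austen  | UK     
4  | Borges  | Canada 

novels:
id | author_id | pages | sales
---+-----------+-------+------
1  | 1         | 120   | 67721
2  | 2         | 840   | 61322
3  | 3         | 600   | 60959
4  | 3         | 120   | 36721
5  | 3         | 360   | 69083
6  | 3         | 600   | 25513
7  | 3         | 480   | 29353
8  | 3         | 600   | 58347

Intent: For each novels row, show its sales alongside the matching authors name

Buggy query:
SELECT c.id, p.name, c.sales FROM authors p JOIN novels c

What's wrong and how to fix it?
Bug: Missing join condition: each novels row is matched to all authors rows instead of just its own

Fix: Specify the join condition linking the foreign key to the parent id

Corrected query:
SELECT c.id, p.name, c.sales FROM authors p JOIN novels c ON c.author_id = p.id

Result:
id | name    | sales
---+---------+------
1  | Tolkien | 67721
2  | Orwell  | 61322
3  | Austen  | 60959
4  | Austen  | 36721
5  | Austen  | 69083
6  | Austen  | 25513
7  | Austen  | 29353
8  | Austen  | 58347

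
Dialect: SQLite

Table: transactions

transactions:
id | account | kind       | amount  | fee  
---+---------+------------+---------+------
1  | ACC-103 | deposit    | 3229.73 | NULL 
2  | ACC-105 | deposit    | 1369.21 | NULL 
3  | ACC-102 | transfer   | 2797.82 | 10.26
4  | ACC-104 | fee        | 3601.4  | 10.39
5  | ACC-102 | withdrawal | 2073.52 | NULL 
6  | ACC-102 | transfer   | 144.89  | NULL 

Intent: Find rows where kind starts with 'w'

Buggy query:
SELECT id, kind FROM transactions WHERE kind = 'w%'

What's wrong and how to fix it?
Bug: '=' compares the literal string including the % character; pattern matching needs LIKE

Fix: Replace '=' with LIKE so 'w%' is treated as a pattern

Corrected query:
SELECT id, kind FROM transactions WHERE kind LIKE 'w%'

Result:
id | kind      
---+-----------
5  | withdrawal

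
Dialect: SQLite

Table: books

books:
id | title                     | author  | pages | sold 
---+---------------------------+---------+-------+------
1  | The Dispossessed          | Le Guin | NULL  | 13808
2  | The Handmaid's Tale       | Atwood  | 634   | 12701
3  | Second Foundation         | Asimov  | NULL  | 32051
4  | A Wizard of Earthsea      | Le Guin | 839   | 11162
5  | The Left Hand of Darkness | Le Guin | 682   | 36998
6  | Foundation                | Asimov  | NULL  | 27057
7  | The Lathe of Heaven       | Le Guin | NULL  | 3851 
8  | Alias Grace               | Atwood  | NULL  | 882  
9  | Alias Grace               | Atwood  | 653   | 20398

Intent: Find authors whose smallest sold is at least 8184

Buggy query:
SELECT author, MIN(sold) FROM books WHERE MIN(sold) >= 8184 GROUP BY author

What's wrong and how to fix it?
Bug: Aggregates like MIN are computed per group after WHERE runs

Fix: Use HAVING for the per-group MIN condition

Corrected query:
SELECT author, MIN(sold) FROM books GROUP BY author HAVING MIN(sold) >= 8184

Result:
author | MIN(sold)
-------+----------
Asimov | 27057    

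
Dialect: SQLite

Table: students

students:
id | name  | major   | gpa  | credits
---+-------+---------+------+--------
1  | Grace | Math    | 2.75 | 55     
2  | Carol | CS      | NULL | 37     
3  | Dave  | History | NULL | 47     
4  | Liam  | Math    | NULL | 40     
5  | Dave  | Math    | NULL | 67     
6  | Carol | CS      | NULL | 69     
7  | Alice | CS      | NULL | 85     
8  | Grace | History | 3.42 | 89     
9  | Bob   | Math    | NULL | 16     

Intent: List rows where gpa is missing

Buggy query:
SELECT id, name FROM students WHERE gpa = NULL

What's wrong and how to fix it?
Bug: '= NULL' is always unknown in SQL three-valued logic, so no rows match

Fix: Use IS NULL to test for NULL

Corrected query:
SELECT id, name FROM students WHERE gpa IS NULL

Result:
id | name 
---+------
2  | Carol
3  | Dave 
4  | Liam 
5  | Dave 
6  | Carol
7  | Alice
9  | Bob  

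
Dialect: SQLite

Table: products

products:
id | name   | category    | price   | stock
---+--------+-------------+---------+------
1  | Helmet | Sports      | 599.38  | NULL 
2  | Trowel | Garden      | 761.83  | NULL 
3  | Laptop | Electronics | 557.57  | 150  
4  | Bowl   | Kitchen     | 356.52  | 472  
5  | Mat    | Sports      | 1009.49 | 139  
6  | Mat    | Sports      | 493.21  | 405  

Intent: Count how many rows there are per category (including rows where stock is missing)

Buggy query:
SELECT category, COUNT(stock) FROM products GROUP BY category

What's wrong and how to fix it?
Bug: COUNT(stock) skips NULLs, so groups with missing stock are undercounted

Fix: Replace COUNT(stock) with COUNT(*)

Corrected query:
SELECT category, COUNT(*) FROM products GROUP BY category

Result:
category    | COUNT(*)
------------+---------
Electronics | 1       
Garden      | 1       
Kitchen     | 1       
Sports      | 3       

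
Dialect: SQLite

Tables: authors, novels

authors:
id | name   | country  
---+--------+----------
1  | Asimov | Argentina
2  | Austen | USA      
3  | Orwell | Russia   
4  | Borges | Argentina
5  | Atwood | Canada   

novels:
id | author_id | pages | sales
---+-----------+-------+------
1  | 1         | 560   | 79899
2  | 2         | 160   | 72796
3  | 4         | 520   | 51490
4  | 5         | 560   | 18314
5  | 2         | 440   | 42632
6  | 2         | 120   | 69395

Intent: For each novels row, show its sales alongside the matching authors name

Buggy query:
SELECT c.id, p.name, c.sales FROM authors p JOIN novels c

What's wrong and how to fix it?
Bug: Missing join condition: each novels row is matched to all authors rows instead of just its own

Fix: Specify the join condition linking the foreign key to the parent id

Corrected query:
SELECT c.id, p.name, c.sales FROM authors p JOIN novels c ON c.author_id = p.id

Result:
id | name   | sales
---+--------+------
1  | Asimov | 79899
2  | Austen | 72796
3  | Borges | 51490
4  | Atwood | 18314
5  | Austen | 42632
6  | Austen | 69395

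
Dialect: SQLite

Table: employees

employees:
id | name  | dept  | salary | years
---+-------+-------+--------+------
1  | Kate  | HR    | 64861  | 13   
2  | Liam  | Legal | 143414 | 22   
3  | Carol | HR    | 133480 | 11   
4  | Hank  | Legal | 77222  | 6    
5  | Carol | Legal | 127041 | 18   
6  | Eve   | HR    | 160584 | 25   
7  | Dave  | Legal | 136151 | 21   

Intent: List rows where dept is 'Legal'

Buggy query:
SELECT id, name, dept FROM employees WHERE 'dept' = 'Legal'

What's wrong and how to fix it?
Bug: 'dept' in single quotes is a string literal, not the column; the comparison is literal-vs-literal and never true

Fix: Remove the quotes around the column name (or use double quotes for an identifier)

Corrected query:
SELECT id, name, dept FROM employees WHERE dept = 'Legal'

Result:
id | name  | dept 
---+-------+------
2  | Liam  | Legal
4  | Hank  | Legal
5  | Carol | Legal
7  | Dave  | Legal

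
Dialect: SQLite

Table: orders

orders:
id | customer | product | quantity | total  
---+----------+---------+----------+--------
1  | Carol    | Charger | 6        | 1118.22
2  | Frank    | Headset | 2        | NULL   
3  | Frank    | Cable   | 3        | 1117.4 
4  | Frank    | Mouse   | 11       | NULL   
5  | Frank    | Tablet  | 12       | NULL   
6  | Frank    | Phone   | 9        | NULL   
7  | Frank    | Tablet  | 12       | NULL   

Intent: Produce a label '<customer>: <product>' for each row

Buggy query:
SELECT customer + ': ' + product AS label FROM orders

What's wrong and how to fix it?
Bug: SQLite uses || for string concatenation; + coerces text to numbers (yielding 0)

Fix: Use the || operator for string concatenation

Corrected query:
SELECT customer || ': ' || product AS label FROM orders

Result:
label         
--------------
Carol: Charger
Frank: Headset
Frank: Cable  
Frank: Mouse  
Frank: Tablet 
Frank: Phone  
Frank: Tablet 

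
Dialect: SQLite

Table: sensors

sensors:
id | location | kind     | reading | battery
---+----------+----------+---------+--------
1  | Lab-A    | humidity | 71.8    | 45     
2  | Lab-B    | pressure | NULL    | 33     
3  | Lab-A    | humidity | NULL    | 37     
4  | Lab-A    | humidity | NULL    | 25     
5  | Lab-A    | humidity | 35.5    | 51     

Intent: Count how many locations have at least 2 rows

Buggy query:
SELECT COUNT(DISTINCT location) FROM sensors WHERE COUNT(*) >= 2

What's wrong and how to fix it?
Bug: COUNT(*) cannot appear in WHERE; the per-group count doesn't exist yet

Fix: Use a subquery that GROUPs and filters with HAVING, then count its rows

Corrected query:
SELECT COUNT(*) FROM (SELECT location FROM sensors GROUP BY location HAVING COUNT(*) >= 2)

Result:
COUNT(*)
--------
1       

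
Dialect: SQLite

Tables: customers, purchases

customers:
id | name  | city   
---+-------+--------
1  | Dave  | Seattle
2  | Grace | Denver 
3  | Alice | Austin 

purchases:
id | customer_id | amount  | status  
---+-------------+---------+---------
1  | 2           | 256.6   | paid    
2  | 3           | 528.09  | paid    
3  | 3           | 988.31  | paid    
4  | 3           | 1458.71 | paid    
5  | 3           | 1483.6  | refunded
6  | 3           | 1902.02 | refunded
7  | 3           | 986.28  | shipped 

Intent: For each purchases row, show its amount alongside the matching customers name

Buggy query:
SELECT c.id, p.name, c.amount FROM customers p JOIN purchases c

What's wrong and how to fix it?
Bug: Missing join condition: each purchases row is matched to all customers rows instead of just its own

Fix: Add ON c.customer_id = p.id to the JOIN

Corrected query:
SELECT c.id, p.name, c.amount FROM customers p JOIN purchases c ON c.customer_id = p.id

Result:
id | name  | amount 
---+-------+--------
1  | Grace | 256.6  
2  | Alice | 528.09 
3  | Alice | 988.31 
4  | Alice | 1458.71
5  | Alice | 1483.6 
6  | Alice | 1902.02
7  | Alice | 986.28 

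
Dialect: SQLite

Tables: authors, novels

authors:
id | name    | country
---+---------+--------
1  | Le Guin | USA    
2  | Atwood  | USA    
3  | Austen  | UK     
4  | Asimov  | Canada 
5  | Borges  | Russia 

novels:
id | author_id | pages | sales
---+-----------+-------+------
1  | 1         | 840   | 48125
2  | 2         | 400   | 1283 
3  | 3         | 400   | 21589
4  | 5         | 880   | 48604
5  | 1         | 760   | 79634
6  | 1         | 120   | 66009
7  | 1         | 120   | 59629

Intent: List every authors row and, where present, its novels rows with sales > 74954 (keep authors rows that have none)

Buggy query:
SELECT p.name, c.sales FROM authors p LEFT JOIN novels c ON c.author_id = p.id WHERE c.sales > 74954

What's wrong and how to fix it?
Bug: A WHERE condition on the right-hand table after LEFT JOIN drops unmatched parents

Fix: Move the right-table condition into the ON clause so unmatched parents are kept

Corrected query:
SELECT p.name, c.sales FROM authors p LEFT JOIN novels c ON c.author_id = p.id AND c.sales > 74954

Result:
name    | sales
--------+------
Le Guin | 79634
Atwood  | NULL 
Austen  | NULL 
Asimov  | NULL 
Borges  | NULL 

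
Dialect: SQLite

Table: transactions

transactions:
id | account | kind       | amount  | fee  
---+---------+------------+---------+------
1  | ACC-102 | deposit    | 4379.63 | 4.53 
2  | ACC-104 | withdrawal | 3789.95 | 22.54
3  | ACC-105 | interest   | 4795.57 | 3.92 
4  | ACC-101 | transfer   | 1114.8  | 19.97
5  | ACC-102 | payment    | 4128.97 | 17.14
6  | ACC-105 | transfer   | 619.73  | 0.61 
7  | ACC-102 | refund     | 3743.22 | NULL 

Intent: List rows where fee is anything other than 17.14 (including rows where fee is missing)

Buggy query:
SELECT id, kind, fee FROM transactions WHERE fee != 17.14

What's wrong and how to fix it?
Bug: Inequality against NULL is unknown, not true; rows with NULL are dropped

Fix: Handle NULL separately with IS NULL alongside the inequality

Corrected query:
SELECT id, kind, fee FROM transactions WHERE fee != 17.14 OR fee IS NULL

Result:
id | kind       | fee  
---+------------+------
1  | deposit    | 4.53 
2  | withdrawal | 22.54
3  | interest   | 3.92 
4  | transfer   | 19.97
6  | transfer   | 0.61 
7  | refund     | NULL 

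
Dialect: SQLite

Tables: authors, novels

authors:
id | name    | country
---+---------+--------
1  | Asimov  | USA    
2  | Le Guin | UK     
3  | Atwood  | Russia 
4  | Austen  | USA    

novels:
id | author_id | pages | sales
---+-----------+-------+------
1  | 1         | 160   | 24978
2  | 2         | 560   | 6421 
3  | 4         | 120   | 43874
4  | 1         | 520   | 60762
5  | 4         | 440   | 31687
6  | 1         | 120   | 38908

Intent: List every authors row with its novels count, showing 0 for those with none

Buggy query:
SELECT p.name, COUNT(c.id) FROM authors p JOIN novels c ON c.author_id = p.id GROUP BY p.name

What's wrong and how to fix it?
Bug: INNER JOIN drops authors rows that have no matching novels rows

Fix: Use LEFT JOIN so parents without children still appear (COUNT(c.id) gives 0)

Corrected query:
SELECT p.name, COUNT(c.id) FROM authors p LEFT JOIN novels c ON c.author_id = p.id GROUP BY p.name

Result:
name    | COUNT(c.id)
--------+------------
Asimov  | 3          
Atwood  | 0          
Austen  | 2          
Le Guin | 1          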